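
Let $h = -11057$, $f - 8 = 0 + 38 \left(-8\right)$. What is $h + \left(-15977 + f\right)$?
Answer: $-27330$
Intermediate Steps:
$f = -296$ ($f = 8 + \left(0 + 38 \left(-8\right)\right) = 8 + \left(0 - 304\right) = 8 - 304 = -296$)
$h + \left(-15977 + f\right) = -11057 - 16273 = -27330$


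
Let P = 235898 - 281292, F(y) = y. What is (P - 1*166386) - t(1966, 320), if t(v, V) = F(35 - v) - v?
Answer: -207883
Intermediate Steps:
t(v, V) = 35 - 2*v (t(v, V) = (35 - v) - v = 35 - 2*v)
P = -45394
(P - 1*166386) - t(1966, 320) = (-45394 - 1*166386) - (35 - 2*1966) = (-45394 - 166386) - (35 - 3932) = -211780 - 1*(-3897) = -211780 + 3897 = -207883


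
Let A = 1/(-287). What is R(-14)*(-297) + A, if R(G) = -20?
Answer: 1704779/287 ≈ 5940.0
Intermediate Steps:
A = -1/287 ≈ -0.0034843
R(-14)*(-297) + A = -20*(-297) - 1/287 = 5940 - 1/287 = 1704779/287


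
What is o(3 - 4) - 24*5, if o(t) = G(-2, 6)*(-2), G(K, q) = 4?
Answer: -128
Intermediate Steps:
o(t) = -8 (o(t) = 4*(-2) = -8)
o(3 - 4) - 24*5 = -8 - 24*5 = -8 - 120 = -128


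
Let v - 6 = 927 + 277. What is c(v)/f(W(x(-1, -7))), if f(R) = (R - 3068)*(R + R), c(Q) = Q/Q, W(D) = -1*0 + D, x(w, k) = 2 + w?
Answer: -1/6134 ≈ -0.00016303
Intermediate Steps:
v = 1210 (v = 6 + (927 + 277) = 6 + 1204 = 1210)
W(D) = D (W(D) = 0 + D = D)
c(Q) = 1
f(R) = 2*R*(-3068 + R) (f(R) = (-3068 + R)*(2*R) = 2*R*(-3068 + R))
c(v)/f(W(x(-1, -7))) = 1/(2*(2 - 1)*(-3068 + (2 - 1))) = 1/(2*1*(-3068 + 1)) = 1/(2*1*(-3067)) = 1/(-6134) = 1*(-1/6134) = -1/6134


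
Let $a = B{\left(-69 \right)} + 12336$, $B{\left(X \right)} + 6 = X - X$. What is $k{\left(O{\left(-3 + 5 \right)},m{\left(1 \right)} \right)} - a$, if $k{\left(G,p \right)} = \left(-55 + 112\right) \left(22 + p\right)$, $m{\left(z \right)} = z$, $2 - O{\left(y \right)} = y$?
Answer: $-11019$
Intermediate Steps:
$O{\left(y \right)} = 2 - y$
$B{\left(X \right)} = -6$ ($B{\left(X \right)} = -6 + \left(X - X\right) = -6 + 0 = -6$)
$k{\left(G,p \right)} = 1254 + 57 p$ ($k{\left(G,p \right)} = 57 \left(22 + p\right) = 1254 + 57 p$)
$a = 12330$ ($a = -6 + 12336 = 12330$)
$k{\left(O{\left(-3 + 5 \right)},m{\left(1 \right)} \right)} - a = \left(1254 + 57 \cdot 1\right) - 12330 = \left(1254 + 57\right) - 12330 = 1311 - 12330 = -11019$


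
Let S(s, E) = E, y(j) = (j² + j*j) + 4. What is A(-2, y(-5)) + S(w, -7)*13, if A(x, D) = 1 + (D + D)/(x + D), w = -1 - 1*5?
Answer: -1143/13 ≈ -87.923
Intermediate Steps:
w = -6 (w = -1 - 5 = -6)
y(j) = 4 + 2*j² (y(j) = (j² + j²) + 4 = 2*j² + 4 = 4 + 2*j²)
A(x, D) = 1 + 2*D/(D + x) (A(x, D) = 1 + (2*D)/(D + x) = 1 + 2*D/(D + x))
A(-2, y(-5)) + S(w, -7)*13 = (-2 + 3*(4 + 2*(-5)²))/((4 + 2*(-5)²) - 2) - 7*13 = (-2 + 3*(4 + 2*25))/((4 + 2*25) - 2) - 91 = (-2 + 3*(4 + 50))/((4 + 50) - 2) - 91 = (-2 + 3*54)/(54 - 2) - 91 = (-2 + 162)/52 - 91 = (1/52)*160 - 91 = 40/13 - 91 = -1143/13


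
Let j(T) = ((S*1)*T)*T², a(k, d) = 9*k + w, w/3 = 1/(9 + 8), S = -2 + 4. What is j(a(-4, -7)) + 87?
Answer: -451305627/4913 ≈ -91860.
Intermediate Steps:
S = 2
w = 3/17 (w = 3/(9 + 8) = 3/17 ≈ 0.17647)
a(k, d) = 3/17 + 9*k (a(k, d) = 9*k + 3/17 = 3/17 + 9*k)
j(T) = 2*T³ (j(T) = ((2*1)*T)*T² = (2*T)*T² = 2*T³)
j(a(-4, -7)) + 87 = 2*(3/17 + 9*(-4))³ + 87 = 2*(3/17 - 36)³ + 87 = 2*(-609/17)³ + 87 = 2*(-225866529/4913) + 87 = -451733058/4913 + 87 = -451305627/4913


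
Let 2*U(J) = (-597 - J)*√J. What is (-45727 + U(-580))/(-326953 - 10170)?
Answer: 45727/337123 + 17*I*√145/337123 ≈ 0.13564 + 0.00060722*I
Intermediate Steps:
U(J) = √J*(-597 - J)/2 (U(J) = ((-597 - J)*√J)/2 = (√J*(-597 - J))/2 = √J*(-597 - J)/2)
(-45727 + U(-580))/(-326953 - 10170) = (-45727 + √(-580)*(-597 - 1*(-580))/2)/(-326953 - 10170) = (-45727 + (2*I*√145)*(-597 + 580)/2)/(-337123) = (-45727 + (½)*(2*I*√145)*(-17))*(-1/337123) = (-45727 - 17*I*√145)*(-1/337123) = 45727/337123 + 17*I*√145/337123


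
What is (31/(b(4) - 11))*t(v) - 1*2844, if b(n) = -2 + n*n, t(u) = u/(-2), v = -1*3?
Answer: -5657/2 ≈ -2828.5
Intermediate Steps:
v = -3
t(u) = -u/2
b(n) = -2 + n**2
(31/(b(4) - 11))*t(v) - 1*2844 = (31/((-2 + 4**2) - 11))*(-1/2*(-3)) - 1*2844 = (31/((-2 + 16) - 11))*(3/2) - 2844 = (31/(14 - 11))*(3/2) - 2844 = (31/3)*(3/2) - 2844 = 31/2 - 2844 = -5657/2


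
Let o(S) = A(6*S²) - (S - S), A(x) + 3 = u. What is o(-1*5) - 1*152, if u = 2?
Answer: -153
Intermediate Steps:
A(x) = -1 (A(x) = -3 + 2 = -1)
o(S) = -1 (o(S) = -1 - (S - S) = -1 - 1*0 = -1 + 0 = -1)
o(-1*5) - 1*152 = -1 - 1*152 = -1 - 152 = -153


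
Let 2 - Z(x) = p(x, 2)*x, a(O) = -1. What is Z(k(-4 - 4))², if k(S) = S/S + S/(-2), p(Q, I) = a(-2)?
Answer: 49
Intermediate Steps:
p(Q, I) = -1
k(S) = 1 - S/2 (k(S) = 1 + S*(-½) = 1 - S/2)
Z(x) = 2 + x (Z(x) = 2 - (-1)*x = 2 + x)
Z(k(-4 - 4))² = (2 + (1 - (-4 - 4)/2))² = (2 + (1 - ½*(-8)))² = (2 + (1 + 4))² = (2 + 5)² = 7² = 49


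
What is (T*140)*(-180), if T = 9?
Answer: -226800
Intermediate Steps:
(T*140)*(-180) = (9*140)*(-180) = 1260*(-180) = -226800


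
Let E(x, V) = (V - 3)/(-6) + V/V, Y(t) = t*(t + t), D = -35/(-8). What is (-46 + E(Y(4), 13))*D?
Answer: -1225/6 ≈ -204.17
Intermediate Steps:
D = 35/8 (D = -35*(-⅛) = 35/8 ≈ 4.3750)
Y(t) = 2*t² (Y(t) = t*(2*t) = 2*t²)
E(x, V) = 3/2 - V/6 (E(x, V) = (-3 + V)*(-⅙) + 1 = (½ - V/6) + 1 = 3/2 - V/6)
(-46 + E(Y(4), 13))*D = (-46 + (3/2 - ⅙*13))*(35/8) = (-46 + (3/2 - 13/6))*(35/8) = (-46 - ⅔)*(35/8) = -140/3*35/8 = -1225/6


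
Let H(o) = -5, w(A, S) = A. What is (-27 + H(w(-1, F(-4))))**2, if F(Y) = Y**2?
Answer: 1024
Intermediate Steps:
(-27 + H(w(-1, F(-4))))**2 = (-27 - 5)**2 = (-32)**2 = 1024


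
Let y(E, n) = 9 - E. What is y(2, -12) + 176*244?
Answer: 42951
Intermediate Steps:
y(2, -12) + 176*244 = (9 - 1*2) + 176*244 = (9 - 2) + 42944 = 7 + 42944 = 42951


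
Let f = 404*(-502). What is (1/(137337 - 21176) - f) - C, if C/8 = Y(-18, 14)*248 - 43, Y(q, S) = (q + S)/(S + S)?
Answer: 165418839735/813127 ≈ 2.0344e+5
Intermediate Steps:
Y(q, S) = (S + q)/(2*S) (Y(q, S) = (S + q)/((2*S)) = (S + q)*(1/(2*S)) = (S + q)/(2*S))
f = -202808
C = -4392/7 (C = 8*(((½)*(14 - 18)/14)*248 - 43) = 8*(((½)*(1/14)*(-4))*248 - 43) = 8*(-⅐*248 - 43) = 8*(-248/7 - 43) = 8*(-549/7) = -4392/7 ≈ -627.43)
(1/(137337 - 21176) - f) - C = (1/(137337 - 21176) - 1*(-202808)) - 1*(-4392/7) = (1/116161 + 202808) + 4392/7 = 23558380089/116161 + 4392/7 = 165418839735/813127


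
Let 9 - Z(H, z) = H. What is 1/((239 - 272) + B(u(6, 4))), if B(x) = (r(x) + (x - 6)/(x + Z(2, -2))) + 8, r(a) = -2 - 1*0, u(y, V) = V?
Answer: -11/299 ≈ -0.036789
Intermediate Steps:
Z(H, z) = 9 - H
r(a) = -2 (r(a) = -2 + 0 = -2)
B(x) = 6 + (-6 + x)/(7 + x) (B(x) = (-2 + (x - 6)/(x + (9 - 1*2))) + 8 = (-2 + (-6 + x)/(x + (9 - 2))) + 8 = (-2 + (-6 + x)/(x + 7)) + 8 = (-2 + (-6 + x)/(7 + x)) + 8 = 6 + (-6 + x)/(7 + x))
1/((239 - 272) + B(u(6, 4))) = 1/((239 - 272) + (36 + 7*4)/(7 + 4)) = 1/(-33 + (36 + 28)/11) = 1/(-33 + (1/11)*64) = 1/(-33 + 64/11) = 1/(-299/11) = -11/299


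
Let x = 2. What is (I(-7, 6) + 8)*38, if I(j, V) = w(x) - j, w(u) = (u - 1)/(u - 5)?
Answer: 1672/3 ≈ 557.33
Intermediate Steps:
w(u) = (-1 + u)/(-5 + u)
I(j, V) = -⅓ - j (I(j, V) = (-1 + 2)/(-5 + 2) - j = 1/(-3) - j = -⅓*1 - j = -⅓ - j)
(I(-7, 6) + 8)*38 = ((-⅓ - 1*(-7)) + 8)*38 = ((-⅓ + 7) + 8)*38 = (20/3 + 8)*38 = (44/3)*38 = 1672/3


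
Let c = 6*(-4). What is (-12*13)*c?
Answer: 3744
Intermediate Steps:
c = -24
(-12*13)*c = -12*13*(-24) = -156*(-24) = 3744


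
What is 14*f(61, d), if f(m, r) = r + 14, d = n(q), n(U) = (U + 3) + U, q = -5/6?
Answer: 644/3 ≈ 214.67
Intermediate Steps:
q = -5/6 (q = -5*1/6 = -5/6 ≈ -0.83333)
n(U) = 3 + 2*U (n(U) = (3 + U) + U = 3 + 2*U)
d = 4/3 (d = 3 + 2*(-5/6) = 3 - 5/3 = 4/3 ≈ 1.3333)
f(m, r) = 14 + r
14*f(61, d) = 14*(14 + 4/3) = 14*(46/3) = 644/3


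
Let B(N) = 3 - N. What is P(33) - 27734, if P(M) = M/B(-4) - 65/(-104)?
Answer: -1552805/56 ≈ -27729.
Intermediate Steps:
P(M) = 5/8 + M/7 (P(M) = M/(3 - 1*(-4)) - 65/(-104) = M/(3 + 4) - 65*(-1/104) = M/7 + 5/8 = 5/8 + M/7)
P(33) - 27734 = (5/8 + (⅐)*33) - 27734 = (5/8 + 33/7) - 27734 = 299/56 - 27734 = -1552805/56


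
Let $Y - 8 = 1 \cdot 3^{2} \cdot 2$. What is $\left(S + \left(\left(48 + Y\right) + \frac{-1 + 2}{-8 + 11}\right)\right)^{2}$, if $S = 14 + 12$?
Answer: $\frac{90601}{9} \approx 10067.0$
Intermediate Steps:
$S = 26$
$Y = 26$ ($Y = 8 + 1 \cdot 3^{2} \cdot 2 = 8 + 1 \cdot 9 \cdot 2 = 8 + 9 \cdot 2 = 8 + 18 = 26$)
$\left(S + \left(\left(48 + Y\right) + \frac{-1 + 2}{-8 + 11}\right)\right)^{2} = \left(26 + \left(\left(48 + 26\right) + \frac{-1 + 2}{-8 + 11}\right)\right)^{2} = \left(26 + \left(74 + 1 \cdot \frac{1}{3}\right)\right)^{2} = \left(26 + \left(74 + \frac{1}{3}\right)\right)^{2} = \left(26 + \frac{223}{3}\right)^{2} = \left(\frac{301}{3}\right)^{2} = \frac{90601}{9}$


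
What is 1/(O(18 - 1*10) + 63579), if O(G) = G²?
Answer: 1/63643 ≈ 1.5713e-5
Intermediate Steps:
1/(O(18 - 1*10) + 63579) = 1/((18 - 1*10)² + 63579) = 1/((18 - 10)² + 63579) = 1/(8² + 63579) = 1/(64 + 63579) = 1/63643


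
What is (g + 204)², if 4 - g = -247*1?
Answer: 207025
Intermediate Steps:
g = 251 (g = 4 - (-247) = 4 - 1*(-247) = 4 + 247 = 251)
(g + 204)² = (251 + 204)² = 455² = 207025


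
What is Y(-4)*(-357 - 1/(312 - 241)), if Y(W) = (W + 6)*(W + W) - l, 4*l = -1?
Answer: 399231/71 ≈ 5623.0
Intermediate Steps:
l = -1/4 (l = (1/4)*(-1) = -1/4 ≈ -0.25000)
Y(W) = 1/4 + 2*W*(6 + W) (Y(W) = (W + 6)*(W + W) - 1*(-1/4) = (6 + W)*(2*W) + 1/4 = 2*W*(6 + W) + 1/4 = 1/4 + 2*W*(6 + W))
Y(-4)*(-357 - 1/(312 - 241)) = (1/4 + 2*(-4)**2 + 12*(-4))*(-357 - 1/(312 - 241)) = (1/4 + 2*16 - 48)*(-357 - 1/71) = (1/4 + 32 - 48)*(-357 - 1*1/71) = -63*(-357 - 1/71)/4 = -63/4*(-25348/71) = 399231/71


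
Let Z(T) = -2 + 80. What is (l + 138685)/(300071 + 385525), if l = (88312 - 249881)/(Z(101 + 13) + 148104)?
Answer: 20550459101/101592986472 ≈ 0.20228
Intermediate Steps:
Z(T) = 78
l = -161569/148182 (l = (88312 - 249881)/(78 + 148104) = -161569/148182 ≈ -1.0903)
(l + 138685)/(300071 + 385525) = (-161569/148182 + 138685)/(300071 + 385525) = (20550459101/148182)/685596 = (20550459101/148182)*(1/685596) = 20550459101/101592986472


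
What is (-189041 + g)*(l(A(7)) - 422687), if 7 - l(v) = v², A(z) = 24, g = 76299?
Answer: 47718727952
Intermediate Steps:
l(v) = 7 - v²
(-189041 + g)*(l(A(7)) - 422687) = (-189041 + 76299)*((7 - 1*24²) - 422687) = -112742*((7 - 1*576) - 422687) = -112742*((7 - 576) - 422687) = -112742*(-569 - 422687) = -112742*(-423256) = 47718727952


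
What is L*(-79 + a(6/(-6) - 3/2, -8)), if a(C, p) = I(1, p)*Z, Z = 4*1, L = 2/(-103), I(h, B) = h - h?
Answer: 158/103 ≈ 1.5340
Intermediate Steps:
I(h, B) = 0
L = -2/103 (L = 2*(-1/103) = -2/103 ≈ -0.019417)
Z = 4
a(C, p) = 0 (a(C, p) = 0*4 = 0)
L*(-79 + a(6/(-6) - 3/2, -8)) = -2*(-79 + 0)/103 = -2/103*(-79) = 158/103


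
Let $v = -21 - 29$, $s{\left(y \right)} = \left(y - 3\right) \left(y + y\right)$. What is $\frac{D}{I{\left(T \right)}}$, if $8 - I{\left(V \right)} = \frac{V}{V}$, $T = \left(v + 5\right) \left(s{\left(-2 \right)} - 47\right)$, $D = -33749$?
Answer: $- \frac{33749}{7} \approx -4821.3$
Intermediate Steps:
$s{\left(y \right)} = 2 y \left(-3 + y\right)$ ($s{\left(y \right)} = \left(-3 + y\right) 2 y = 2 y \left(-3 + y\right)$)
$v = -50$
$T = 1215$ ($T = \left(-50 + 5\right) \left(2 \left(-2\right) \left(-3 - 2\right) - 47\right) = - 45 \left(2 \left(-2\right) \left(-5\right) - 47\right) = - 45 \left(20 - 47\right) = \left(-45\right) \left(-27\right) = 1215$)
$I{\left(V \right)} = 7$ ($I{\left(V \right)} = 8 - \frac{V}{V} = 8 - 1 = 7$)
$\frac{D}{I{\left(T \right)}} = - \frac{33749}{7}$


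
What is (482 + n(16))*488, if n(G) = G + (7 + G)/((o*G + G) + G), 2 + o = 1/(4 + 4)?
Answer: 248636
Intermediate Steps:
o = -15/8 (o = -2 + 1/(4 + 4) = -2 + 1/8 = -15/8 ≈ -1.8750)
n(G) = G + 8*(7 + G)/G (n(G) = G + (7 + G)/((-15*G/8 + G) + G) = G + (7 + G)/(-7*G/8 + G) = G + (7 + G)/((G/8)) = G + (7 + G)*(8/G) = G + 8*(7 + G)/G)
(482 + n(16))*488 = (482 + (8 + 16 + 56/16))*488 = (482 + (8 + 16 + 56*(1/16)))*488 = (482 + (8 + 16 + 7/2))*488 = (482 + 55/2)*488 = (1019/2)*488 = 248636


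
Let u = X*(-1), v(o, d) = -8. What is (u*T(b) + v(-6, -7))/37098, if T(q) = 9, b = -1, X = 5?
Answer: -53/37098 ≈ -0.0014286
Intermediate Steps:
u = -5 (u = 5*(-1) = -5)
(u*T(b) + v(-6, -7))/37098 = (-5*9 - 8)/37098 = (-45 - 8)*(1/37098) = -53*1/37098 = -53/37098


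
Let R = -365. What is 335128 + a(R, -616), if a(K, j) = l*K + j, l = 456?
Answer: 168072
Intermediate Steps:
a(K, j) = j + 456*K (a(K, j) = 456*K + j = j + 456*K)
335128 + a(R, -616) = 335128 + (-616 + 456*(-365)) = 335128 + (-616 - 166440) = 335128 - 167056 = 168072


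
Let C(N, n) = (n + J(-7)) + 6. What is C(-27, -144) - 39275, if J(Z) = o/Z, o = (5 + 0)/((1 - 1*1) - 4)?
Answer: -1103559/28 ≈ -39413.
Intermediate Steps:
o = -5/4 (o = 5/((1 - 1) - 4) = 5/(0 - 4) = 5/(-4) = 5*(-¼) = -5/4 ≈ -1.2500)
J(Z) = -5/(4*Z)
C(N, n) = 173/28 + n (C(N, n) = (n - 5/4/(-7)) + 6 = (n - 5/4*(-⅐)) + 6 = (n + 5/28) + 6 = (5/28 + n) + 6 = 173/28 + n)
C(-27, -144) - 39275 = (173/28 - 144) - 39275 = -3859/28 - 39275 = -1103559/28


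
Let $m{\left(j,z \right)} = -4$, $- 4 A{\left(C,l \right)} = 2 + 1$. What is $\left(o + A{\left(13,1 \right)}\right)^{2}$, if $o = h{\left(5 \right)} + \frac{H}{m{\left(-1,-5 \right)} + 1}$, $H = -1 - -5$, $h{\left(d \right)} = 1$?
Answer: $\frac{169}{144} \approx 1.1736$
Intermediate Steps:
$A{\left(C,l \right)} = - \frac{3}{4}$ ($A{\left(C,l \right)} = - \frac{2 + 1}{4} = \left(- \frac{1}{4}\right) 3 = - \frac{3}{4}$)
$H = 4$ ($H = -1 + 5 = 4$)
$o = - \frac{1}{3}$ ($o = 1 + \frac{1}{-4 + 1} \cdot 4 = 1 + \frac{1}{-3} \cdot 4 = 1 - \frac{4}{3} = - \frac{1}{3} \approx -0.33333$)
$\left(o + A{\left(13,1 \right)}\right)^{2} = \left(- \frac{1}{3} - \frac{3}{4}\right)^{2} = \left(- \frac{13}{12}\right)^{2} = \frac{169}{144}$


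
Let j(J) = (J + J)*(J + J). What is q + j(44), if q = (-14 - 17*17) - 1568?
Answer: 5873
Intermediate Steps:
j(J) = 4*J² (j(J) = (2*J)*(2*J) = 4*J²)
q = -1871 (q = (-14 - 289) - 1568 = -303 - 1568 = -1871)
q + j(44) = -1871 + 4*44² = -1871 + 4*1936 = -1871 + 7744 = 5873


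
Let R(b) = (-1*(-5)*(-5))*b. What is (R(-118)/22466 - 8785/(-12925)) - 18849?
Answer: -11644693887/617815 ≈ -18848.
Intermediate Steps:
R(b) = -25*b (R(b) = (5*(-5))*b = -25*b)
(R(-118)/22466 - 8785/(-12925)) - 18849 = (-25*(-118)/22466 - 8785/(-12925)) - 18849 = (2950*(1/22466) - 8785*(-1/12925)) - 18849 = (1475/11233 + 1757/2585) - 18849 = 501048/617815 - 18849 = -11644693887/617815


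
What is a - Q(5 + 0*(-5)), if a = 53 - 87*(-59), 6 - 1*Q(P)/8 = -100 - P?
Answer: 4298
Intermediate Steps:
Q(P) = 848 + 8*P (Q(P) = 48 - 8*(-100 - P) = 48 + (800 + 8*P) = 848 + 8*P)
a = 5186 (a = 53 + 5133 = 5186)
a - Q(5 + 0*(-5)) = 5186 - (848 + 8*(5 + 0*(-5))) = 5186 - (848 + 8*(5 + 0)) = 5186 - (848 + 8*5) = 5186 - (848 + 40) = 5186 - 1*888 = 5186 - 888 = 4298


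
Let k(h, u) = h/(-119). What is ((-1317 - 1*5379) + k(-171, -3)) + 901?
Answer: -689434/119 ≈ -5793.6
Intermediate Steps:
k(h, u) = -h/119 (k(h, u) = h*(-1/119) = -h/119)
((-1317 - 1*5379) + k(-171, -3)) + 901 = ((-1317 - 1*5379) - 1/119*(-171)) + 901 = ((-1317 - 5379) + 171/119) + 901 = (-6696 + 171/119) + 901 = -796653/119 + 901 = -689434/119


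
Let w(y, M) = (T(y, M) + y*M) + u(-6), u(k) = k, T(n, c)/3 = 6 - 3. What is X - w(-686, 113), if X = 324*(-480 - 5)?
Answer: -79625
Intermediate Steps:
T(n, c) = 9 (T(n, c) = 3*(6 - 3) = 3*3 = 9)
X = -157140 (X = 324*(-485) = -157140)
w(y, M) = 3 + M*y (w(y, M) = (9 + y*M) - 6 = (9 + M*y) - 6 = 3 + M*y)
X - w(-686, 113) = -157140 - (3 + 113*(-686)) = -157140 - (3 - 77518) = -157140 - 1*(-77515) = -157140 + 77515 = -79625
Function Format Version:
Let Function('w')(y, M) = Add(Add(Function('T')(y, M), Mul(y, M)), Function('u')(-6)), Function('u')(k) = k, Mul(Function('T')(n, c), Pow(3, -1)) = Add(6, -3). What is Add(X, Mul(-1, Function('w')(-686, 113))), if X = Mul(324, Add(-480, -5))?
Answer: -79625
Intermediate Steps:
Function('T')(n, c) = 9 (Function('T')(n, c) = Mul(3, Add(6, -3)) = Mul(3, 3) = 9)
X = -157140 (X = Mul(324, -485) = -157140)
Function('w')(y, M) = Add(3, Mul(M, y)) (Function('w')(y, M) = Add(Add(9, Mul(y, M)), -6) = Add(Add(9, Mul(M, y)), -6) = Add(3, Mul(M, y)))
Add(X, Mul(-1, Function('w')(-686, 113))) = Add(-157140, Mul(-1, Add(3, Mul(113, -686)))) = Add(-157140, Mul(-1, Add(3, -77518))) = Add(-157140, Mul(-1, -77515)) = Add(-157140, 77515) = -79625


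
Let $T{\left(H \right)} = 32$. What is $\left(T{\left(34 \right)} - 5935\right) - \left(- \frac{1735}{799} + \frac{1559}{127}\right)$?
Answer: $- \frac{600020415}{101473} \approx -5913.1$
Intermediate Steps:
$\left(T{\left(34 \right)} - 5935\right) - \left(- \frac{1735}{799} + \frac{1559}{127}\right) = \left(32 - 5935\right) - \left(- \frac{1735}{799} + \frac{1559}{127}\right) = -5903 - \frac{1025296}{101473} = - \frac{600020415}{101473}$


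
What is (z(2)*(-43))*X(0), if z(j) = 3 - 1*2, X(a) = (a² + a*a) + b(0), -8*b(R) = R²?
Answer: 0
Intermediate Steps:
b(R) = -R²/8
X(a) = 2*a² (X(a) = (a² + a*a) - ⅛*0² = (a² + a²) - ⅛*0 = 2*a² + 0 = 2*a²)
z(j) = 1 (z(j) = 3 - 2 = 1)
(z(2)*(-43))*X(0) = (1*(-43))*(2*0²) = -86*0 = -43*0 = 0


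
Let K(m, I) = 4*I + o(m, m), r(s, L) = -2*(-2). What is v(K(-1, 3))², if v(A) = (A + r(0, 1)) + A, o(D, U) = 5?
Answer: 1444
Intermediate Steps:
r(s, L) = 4
K(m, I) = 5 + 4*I (K(m, I) = 4*I + 5 = 5 + 4*I)
v(A) = 4 + 2*A (v(A) = (A + 4) + A = (4 + A) + A = 4 + 2*A)
v(K(-1, 3))² = (4 + 2*(5 + 4*3))² = (4 + 2*(5 + 12))² = (4 + 2*17)² = (4 + 34)² = 38² = 1444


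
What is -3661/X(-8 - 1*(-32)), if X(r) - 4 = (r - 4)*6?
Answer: -3661/124 ≈ -29.524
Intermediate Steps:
X(r) = -20 + 6*r (X(r) = 4 + (r - 4)*6 = 4 + (-4 + r)*6 = 4 + (-24 + 6*r) = -20 + 6*r)
-3661/X(-8 - 1*(-32)) = -3661/(-20 + 6*(-8 - 1*(-32))) = -3661/(-20 + 6*(-8 + 32)) = -3661/(-20 + 6*24) = -3661/(-20 + 144) = -3661/124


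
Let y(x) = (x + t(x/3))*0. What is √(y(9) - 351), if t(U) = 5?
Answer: 3*I*√39 ≈ 18.735*I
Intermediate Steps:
y(x) = 0 (y(x) = (x + 5)*0 = (5 + x)*0 = 0)
√(y(9) - 351) = √(0 - 351) = √(-351) = 3*I*√39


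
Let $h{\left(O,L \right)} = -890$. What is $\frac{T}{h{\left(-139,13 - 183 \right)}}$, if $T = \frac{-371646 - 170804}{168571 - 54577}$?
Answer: $\frac{54245}{10145466} \approx 0.0053467$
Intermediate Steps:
$T = - \frac{271225}{56997}$ ($T = - \frac{542450}{113994} = \left(-542450\right) \frac{1}{113994} = - \frac{271225}{56997} \approx -4.7586$)
$\frac{T}{h{\left(-139,13 - 183 \right)}} = - \frac{271225}{56997 \left(-890\right)} = \left(- \frac{271225}{56997}\right) \left(- \frac{1}{890}\right) = \frac{54245}{10145466}$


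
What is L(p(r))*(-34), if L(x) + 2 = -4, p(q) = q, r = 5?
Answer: 204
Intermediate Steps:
L(x) = -6 (L(x) = -2 - 4 = -6)
L(p(r))*(-34) = -6*(-34) = 204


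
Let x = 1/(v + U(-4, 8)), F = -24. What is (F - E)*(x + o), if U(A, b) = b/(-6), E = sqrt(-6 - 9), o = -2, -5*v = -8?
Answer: -42 - 7*I*sqrt(15)/4 ≈ -42.0 - 6.7777*I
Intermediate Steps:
v = 8/5 (v = -1/5*(-8) = 8/5 ≈ 1.6000)
E = I*sqrt(15) (E = sqrt(-15) = I*sqrt(15) ≈ 3.873*I)
U(A, b) = -b/6 (U(A, b) = b*(-1/6) = -b/6)
x = 15/4 (x = 1/(8/5 - 1/6*8) = 1/(8/5 - 4/3) = 1/(4/15) = 15/4 ≈ 3.7500)
(F - E)*(x + o) = (-24 - I*sqrt(15))*(15/4 - 2) = (-24 - I*sqrt(15))*(7/4) = -42 - 7*I*sqrt(15)/4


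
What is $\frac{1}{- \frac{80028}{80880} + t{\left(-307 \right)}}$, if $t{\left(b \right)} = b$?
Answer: $- \frac{6740}{2075849} \approx -0.0032469$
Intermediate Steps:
$\frac{1}{- \frac{80028}{80880} + t{\left(-307 \right)}} = \frac{1}{- \frac{80028}{80880} - 307} = \frac{1}{\left(-80028\right) \frac{1}{80880} - 307} = \frac{1}{- \frac{6669}{6740} - 307} = \frac{1}{- \frac{2075849}{6740}} = - \frac{6740}{2075849}$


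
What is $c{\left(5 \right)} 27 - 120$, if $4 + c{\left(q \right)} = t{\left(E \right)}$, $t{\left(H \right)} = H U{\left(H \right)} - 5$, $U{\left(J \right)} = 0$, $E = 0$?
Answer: $-363$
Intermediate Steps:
$t{\left(H \right)} = -5$ ($t{\left(H \right)} = H 0 - 5 = 0 - 5 = -5$)
$c{\left(q \right)} = -9$ ($c{\left(q \right)} = -4 - 5 = -9$)
$c{\left(5 \right)} 27 - 120 = \left(-9\right) 27 - 120 = -243 - 120 = -363$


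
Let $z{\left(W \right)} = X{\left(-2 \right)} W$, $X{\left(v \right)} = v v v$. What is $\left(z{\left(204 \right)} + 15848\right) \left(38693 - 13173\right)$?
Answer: $362792320$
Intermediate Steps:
$X{\left(v \right)} = v^{3}$ ($X{\left(v \right)} = v^{2} v = v^{3}$)
$z{\left(W \right)} = - 8 W$ ($z{\left(W \right)} = \left(-2\right)^{3} W = - 8 W$)
$\left(z{\left(204 \right)} + 15848\right) \left(38693 - 13173\right) = \left(\left(-8\right) 204 + 15848\right) \left(38693 - 13173\right) = \left(-1632 + 15848\right) 25520 = 14216 \cdot 25520 = 362792320$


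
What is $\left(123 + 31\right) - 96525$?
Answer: $-96371$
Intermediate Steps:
$\left(123 + 31\right) - 96525 = 154 - 96525 = -96371$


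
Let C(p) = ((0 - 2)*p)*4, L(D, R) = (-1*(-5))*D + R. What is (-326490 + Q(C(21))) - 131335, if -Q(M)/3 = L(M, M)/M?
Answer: -457843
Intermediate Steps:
L(D, R) = R + 5*D (L(D, R) = 5*D + R = R + 5*D)
C(p) = -8*p (C(p) = -2*p*4 = -8*p)
Q(M) = -18 (Q(M) = -3*(M + 5*M)/M = -3*6*M/M = -3*6 = -18)
(-326490 + Q(C(21))) - 131335 = (-326490 - 18) - 131335 = -326508 - 131335 = -457843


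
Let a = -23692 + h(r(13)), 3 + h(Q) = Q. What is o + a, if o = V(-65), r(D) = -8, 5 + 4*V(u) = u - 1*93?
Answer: -94975/4 ≈ -23744.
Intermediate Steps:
V(u) = -49/2 + u/4 (V(u) = -5/4 + (u - 1*93)/4 = -5/4 + (u - 93)/4 = -5/4 + (-93 + u)/4 = -5/4 + (-93/4 + u/4) = -49/2 + u/4)
h(Q) = -3 + Q
o = -163/4 (o = -49/2 + (¼)*(-65) = -49/2 - 65/4 = -163/4 ≈ -40.750)
a = -23703 (a = -23692 + (-3 - 8) = -23692 - 11 = -23703)
o + a = -163/4 - 23703 = -94975/4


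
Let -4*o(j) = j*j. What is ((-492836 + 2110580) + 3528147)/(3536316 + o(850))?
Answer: 5145891/3355691 ≈ 1.5335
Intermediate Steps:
o(j) = -j²/4 (o(j) = -j*j/4 = -j²/4)
((-492836 + 2110580) + 3528147)/(3536316 + o(850)) = ((-492836 + 2110580) + 3528147)/(3536316 - ¼*850²) = (1617744 + 3528147)/(3536316 - ¼*722500) = 5145891/(3536316 - 180625) = 5145891/3355691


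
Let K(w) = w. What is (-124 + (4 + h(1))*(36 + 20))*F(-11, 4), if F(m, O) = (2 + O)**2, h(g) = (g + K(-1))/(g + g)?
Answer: 3600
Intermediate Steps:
h(g) = (-1 + g)/(2*g) (h(g) = (g - 1)/(g + g) = (-1 + g)/((2*g)) = (-1 + g)*(1/(2*g)) = (-1 + g)/(2*g))
(-124 + (4 + h(1))*(36 + 20))*F(-11, 4) = (-124 + (4 + (1/2)*(-1 + 1)/1)*(36 + 20))*(2 + 4)**2 = (-124 + (4 + (1/2)*1*0)*56)*6**2 = (-124 + (4 + 0)*56)*36 = (-124 + 4*56)*36 = (-124 + 224)*36 = 100*36 = 3600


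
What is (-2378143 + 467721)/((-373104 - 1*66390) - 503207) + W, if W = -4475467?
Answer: -4219025305945/942701 ≈ -4.4755e+6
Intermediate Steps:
(-2378143 + 467721)/((-373104 - 1*66390) - 503207) + W = (-2378143 + 467721)/((-373104 - 1*66390) - 503207) - 4475467 = -1910422/((-373104 - 66390) - 503207) - 4475467 = -1910422/(-439494 - 503207) - 4475467 = -1910422/(-942701) - 4475467 = -1910422*(-1/942701) - 4475467 = 1910422/942701 - 4475467 = -4219025305945/942701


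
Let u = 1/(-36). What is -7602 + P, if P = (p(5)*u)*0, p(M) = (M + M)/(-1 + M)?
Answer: -7602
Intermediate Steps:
u = -1/36 ≈ -0.027778
p(M) = 2*M/(-1 + M) (p(M) = (2*M)/(-1 + M) = 2*M/(-1 + M))
P = 0 (P = ((2*5/(-1 + 5))*(-1/36))*0 = ((2*5/4)*(-1/36))*0 = ((2*5*(¼))*(-1/36))*0 = ((5/2)*(-1/36))*0 = -5/72*0 = 0)
-7602 + P = -7602 + 0 = -7602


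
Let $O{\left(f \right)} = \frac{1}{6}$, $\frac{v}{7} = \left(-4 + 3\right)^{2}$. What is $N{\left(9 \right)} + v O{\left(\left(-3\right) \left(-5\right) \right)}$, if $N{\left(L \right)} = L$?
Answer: $\frac{61}{6} \approx 10.167$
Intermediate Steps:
$v = 7$ ($v = 7 \left(-4 + 3\right)^{2} = 7 \left(-1\right)^{2} = 7 \cdot 1 = 7$)
$O{\left(f \right)} = \frac{1}{6}$
$N{\left(9 \right)} + v O{\left(\left(-3\right) \left(-5\right) \right)} = 9 + 7 \cdot \frac{1}{6} = 9 + \frac{7}{6} = \frac{61}{6}$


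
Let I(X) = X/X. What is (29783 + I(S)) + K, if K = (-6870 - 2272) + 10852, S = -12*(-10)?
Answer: 31494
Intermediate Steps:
S = 120
I(X) = 1
K = 1710 (K = -9142 + 10852 = 1710)
(29783 + I(S)) + K = (29783 + 1) + 1710 = 29784 + 1710 = 31494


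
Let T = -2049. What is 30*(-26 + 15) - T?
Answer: 1719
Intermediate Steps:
30*(-26 + 15) - T = 30*(-26 + 15) - 1*(-2049) = 30*(-11) + 2049 = -330 + 2049 = 1719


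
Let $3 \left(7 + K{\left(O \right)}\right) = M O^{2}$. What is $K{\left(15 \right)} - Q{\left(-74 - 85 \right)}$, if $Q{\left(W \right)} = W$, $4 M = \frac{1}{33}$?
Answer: $\frac{6713}{44} \approx 152.57$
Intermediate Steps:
$M = \frac{1}{132}$ ($M = \frac{1}{4 \cdot 33} = \frac{1}{4} \cdot \frac{1}{33} = \frac{1}{132} \approx 0.0075758$)
$K{\left(O \right)} = -7 + \frac{O^{2}}{396}$ ($K{\left(O \right)} = -7 + \frac{\frac{1}{132} O^{2}}{3} = -7 + \frac{O^{2}}{396}$)
$K{\left(15 \right)} - Q{\left(-74 - 85 \right)} = \left(-7 + \frac{15^{2}}{396}\right) - \left(-74 - 85\right) = \left(-7 + \frac{1}{396} \cdot 225\right) - -159 = \left(-7 + \frac{25}{44}\right) + 159 = - \frac{283}{44} + 159 = \frac{6713}{44}$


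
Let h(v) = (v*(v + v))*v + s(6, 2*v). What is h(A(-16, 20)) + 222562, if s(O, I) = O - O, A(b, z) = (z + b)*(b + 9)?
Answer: 178658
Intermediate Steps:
A(b, z) = (9 + b)*(b + z) (A(b, z) = (b + z)*(9 + b) = (9 + b)*(b + z))
s(O, I) = 0
h(v) = 2*v³ (h(v) = (v*(v + v))*v + 0 = (v*(2*v))*v + 0 = (2*v²)*v + 0 = 2*v³ + 0 = 2*v³)
h(A(-16, 20)) + 222562 = 2*((-16)² + 9*(-16) + 9*20 - 16*20)³ + 222562 = 2*(256 - 144 + 180 - 320)³ + 222562 = 2*(-28)³ + 222562 = 2*(-21952) + 222562 = -43904 + 222562 = 178658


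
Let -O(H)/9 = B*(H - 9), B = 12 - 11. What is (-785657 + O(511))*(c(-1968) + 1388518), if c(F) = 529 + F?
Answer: -1096035148825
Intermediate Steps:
B = 1
O(H) = 81 - 9*H (O(H) = -9*(H - 9) = -9*(-9 + H) = 81 - 9*H)
(-785657 + O(511))*(c(-1968) + 1388518) = (-785657 + (81 - 9*511))*((529 - 1968) + 1388518) = (-785657 + (81 - 4599))*(-1439 + 1388518) = (-785657 - 4518)*1387079 = -790175*1387079 = -1096035148825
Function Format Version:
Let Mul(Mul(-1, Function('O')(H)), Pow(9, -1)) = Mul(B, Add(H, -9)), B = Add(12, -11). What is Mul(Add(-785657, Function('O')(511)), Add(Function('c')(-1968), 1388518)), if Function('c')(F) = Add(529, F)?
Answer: -1096035148825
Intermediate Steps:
B = 1
Function('O')(H) = Add(81, Mul(-9, H)) (Function('O')(H) = Mul(-9, Mul(1, Add(H, -9))) = Mul(-9, Mul(1, Add(-9, H))) = Mul(-9, Add(-9, H)) = Add(81, Mul(-9, H)))
Mul(Add(-785657, Function('O')(511)), Add(Function('c')(-1968), 1388518)) = Mul(Add(-785657, Add(81, Mul(-9, 511))), Add(Add(529, -1968), 1388518)) = Mul(Add(-785657, Add(81, -4599)), Add(-1439, 1388518)) = Mul(Add(-785657, -4518), 1387079) = Mul(-790175, 1387079) = -1096035148825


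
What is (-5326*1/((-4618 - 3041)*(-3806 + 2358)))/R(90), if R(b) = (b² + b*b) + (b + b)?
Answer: -2663/90829000080 ≈ -2.9319e-8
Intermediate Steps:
R(b) = 2*b + 2*b² (R(b) = (b² + b²) + 2*b = 2*b² + 2*b = 2*b + 2*b²)
(-5326*1/((-4618 - 3041)*(-3806 + 2358)))/R(90) = (-5326*1/((-4618 - 3041)*(-3806 + 2358)))/((2*90*(1 + 90))) = (-5326/((-1448*(-7659))))/((2*90*91)) = -5326/11090232/16380 = -5326*1/11090232*(1/16380) = -2663/5545116*1/16380 = -2663/90829000080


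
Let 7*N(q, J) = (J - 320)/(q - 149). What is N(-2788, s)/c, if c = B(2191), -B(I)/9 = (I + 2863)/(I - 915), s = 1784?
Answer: 28304/14168889 ≈ 0.0019976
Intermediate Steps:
B(I) = -9*(2863 + I)/(-915 + I) (B(I) = -9*(I + 2863)/(I - 915) = -9*(2863 + I)/(-915 + I))
N(q, J) = (-320 + J)/(7*(-149 + q)) (N(q, J) = ((J - 320)/(q - 149))/7 = ((-320 + J)/(-149 + q))/7 = (-320 + J)/(7*(-149 + q)))
c = -22743/638 (c = 9*(-2863 - 1*2191)/(-915 + 2191) = 9*(-2863 - 2191)/1276 = 9*(1/1276)*(-5054) = -22743/638 ≈ -35.647)
N(-2788, s)/c = ((-320 + 1784)/(7*(-149 - 2788)))/(-22743/638) = ((⅐)*1464/(-2937))*(-638/22743) = ((⅐)*(-1/2937)*1464)*(-638/22743) = -488/6853*(-638/22743) = 28304/14168889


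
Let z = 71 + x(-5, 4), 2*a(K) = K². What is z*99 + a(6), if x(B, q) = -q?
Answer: 6651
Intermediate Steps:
a(K) = K²/2
z = 67 (z = 71 - 1*4 = 71 - 4 = 67)
z*99 + a(6) = 67*99 + (½)*6² = 6633 + (½)*36 = 6633 + 18 = 6651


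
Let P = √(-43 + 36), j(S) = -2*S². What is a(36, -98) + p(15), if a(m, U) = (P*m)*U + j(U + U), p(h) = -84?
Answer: -76916 - 3528*I*√7 ≈ -76916.0 - 9334.2*I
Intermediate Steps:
P = I*√7 (P = √(-7) = I*√7 ≈ 2.6458*I)
a(m, U) = -8*U² + I*U*m*√7 (a(m, U) = ((I*√7)*m)*U - 2*(U + U)² = (I*m*√7)*U - 2*4*U² = I*U*m*√7 - 8*U² = -8*U² + I*U*m*√7)
a(36, -98) + p(15) = -98*(-8*(-98) + I*36*√7) - 84 = -98*(784 + 36*I*√7) - 84 = (-76832 - 3528*I*√7) - 84 = -76916 - 3528*I*√7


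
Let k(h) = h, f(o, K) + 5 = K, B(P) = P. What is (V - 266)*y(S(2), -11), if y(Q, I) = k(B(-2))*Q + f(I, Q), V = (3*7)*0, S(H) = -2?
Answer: 798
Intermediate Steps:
f(o, K) = -5 + K
V = 0 (V = 21*0 = 0)
y(Q, I) = -5 - Q (y(Q, I) = -2*Q + (-5 + Q) = -5 - Q)
(V - 266)*y(S(2), -11) = (0 - 266)*(-5 - 1*(-2)) = -266*(-5 + 2) = -266*(-3) = 798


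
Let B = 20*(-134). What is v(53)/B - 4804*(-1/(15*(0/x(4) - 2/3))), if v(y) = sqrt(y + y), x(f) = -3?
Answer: -2402/5 - sqrt(106)/2680 ≈ -480.40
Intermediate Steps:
B = -2680
v(y) = sqrt(2)*sqrt(y) (v(y) = sqrt(2*y) = sqrt(2)*sqrt(y))
v(53)/B - 4804*(-1/(15*(0/x(4) - 2/3))) = (sqrt(2)*sqrt(53))/(-2680) - 4804*(-1/(15*(0/(-3) - 2/3))) = sqrt(106)*(-1/2680) - 4804*(-1/(15*(0*(-1/3) - 2*1/3))) = -sqrt(106)/2680 - 4804*(-1/(15*(0 - 2/3))) = -sqrt(106)/2680 - 4804/((15*(-2/3))*(-1)) = -sqrt(106)/2680 - 4804/((-10*(-1))) = -sqrt(106)/2680 - 4804/10 = -sqrt(106)/2680 - 4804*1/10 = -sqrt(106)/2680 - 2402/5 = -2402/5 - sqrt(106)/2680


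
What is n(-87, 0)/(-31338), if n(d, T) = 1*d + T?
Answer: 29/10446 ≈ 0.0027762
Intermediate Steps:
n(d, T) = T + d (n(d, T) = d + T = T + d)
n(-87, 0)/(-31338) = (0 - 87)/(-31338) = -87*(-1/31338) = 29/10446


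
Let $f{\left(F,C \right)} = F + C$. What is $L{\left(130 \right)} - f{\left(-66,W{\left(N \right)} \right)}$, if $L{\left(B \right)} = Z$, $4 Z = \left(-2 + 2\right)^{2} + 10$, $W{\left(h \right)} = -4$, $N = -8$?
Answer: $\frac{145}{2} \approx 72.5$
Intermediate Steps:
$f{\left(F,C \right)} = C + F$
$Z = \frac{5}{2}$ ($Z = \frac{\left(-2 + 2\right)^{2} + 10}{4} = \frac{0^{2} + 10}{4} = \frac{0 + 10}{4} = \frac{1}{4} \cdot 10 = \frac{5}{2} \approx 2.5$)
$L{\left(B \right)} = \frac{5}{2}$
$L{\left(130 \right)} - f{\left(-66,W{\left(N \right)} \right)} = \frac{5}{2} - \left(-4 - 66\right) = \frac{5}{2} - -70 = \frac{5}{2} + 70 = \frac{145}{2}$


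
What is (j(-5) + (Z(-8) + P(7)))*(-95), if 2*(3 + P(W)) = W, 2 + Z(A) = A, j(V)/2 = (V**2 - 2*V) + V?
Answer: -9595/2 ≈ -4797.5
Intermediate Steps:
j(V) = -2*V + 2*V**2 (j(V) = 2*((V**2 - 2*V) + V) = 2*(V**2 - V) = -2*V + 2*V**2)
Z(A) = -2 + A
P(W) = -3 + W/2
(j(-5) + (Z(-8) + P(7)))*(-95) = (2*(-5)*(-1 - 5) + ((-2 - 8) + (-3 + (1/2)*7)))*(-95) = (2*(-5)*(-6) + (-10 + (-3 + 7/2)))*(-95) = (60 + (-10 + 1/2))*(-95) = (60 - 19/2)*(-95) = (101/2)*(-95) = -9595/2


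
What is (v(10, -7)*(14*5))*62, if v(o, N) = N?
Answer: -30380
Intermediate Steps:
(v(10, -7)*(14*5))*62 = -98*5*62 = -7*70*62 = -490*62 = -30380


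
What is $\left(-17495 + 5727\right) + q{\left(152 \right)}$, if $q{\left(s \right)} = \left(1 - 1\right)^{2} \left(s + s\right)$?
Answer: $-11768$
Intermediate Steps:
$q{\left(s \right)} = 0$ ($q{\left(s \right)} = 0^{2} \cdot 2 s = 0 \cdot 2 s = 0$)
$\left(-17495 + 5727\right) + q{\left(152 \right)} = \left(-17495 + 5727\right) + 0 = -11768 + 0 = -11768$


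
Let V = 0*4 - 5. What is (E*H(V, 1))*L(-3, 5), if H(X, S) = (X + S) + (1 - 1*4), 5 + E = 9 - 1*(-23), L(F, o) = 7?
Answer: -1323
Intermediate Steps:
V = -5 (V = 0 - 5 = -5)
E = 27 (E = -5 + (9 - 1*(-23)) = -5 + (9 + 23) = -5 + 32 = 27)
H(X, S) = -3 + S + X (H(X, S) = (S + X) + (1 - 4) = (S + X) - 3 = -3 + S + X)
(E*H(V, 1))*L(-3, 5) = (27*(-3 + 1 - 5))*7 = (27*(-7))*7 = -189*7 = -1323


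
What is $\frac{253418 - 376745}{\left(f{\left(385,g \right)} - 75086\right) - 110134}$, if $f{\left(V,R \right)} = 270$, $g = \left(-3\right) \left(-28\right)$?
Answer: $\frac{13703}{20550} \approx 0.66681$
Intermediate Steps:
$g = 84$
$\frac{253418 - 376745}{\left(f{\left(385,g \right)} - 75086\right) - 110134} = \frac{253418 - 376745}{\left(270 - 75086\right) - 110134} = - \frac{123327}{-74816 - 110134} = - \frac{123327}{-184950} = \left(-123327\right) \left(- \frac{1}{184950}\right) = \frac{13703}{20550}$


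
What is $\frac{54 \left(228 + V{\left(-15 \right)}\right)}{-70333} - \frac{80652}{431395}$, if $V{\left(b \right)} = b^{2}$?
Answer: $- \frac{16225281606}{30341304535} \approx -0.53476$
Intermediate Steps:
$\frac{54 \left(228 + V{\left(-15 \right)}\right)}{-70333} - \frac{80652}{431395} = \frac{54 \left(228 + \left(-15\right)^{2}\right)}{-70333} - \frac{80652}{431395} = 54 \left(228 + 225\right) \left(- \frac{1}{70333}\right) - \frac{80652}{431395} = 54 \cdot 453 \left(- \frac{1}{70333}\right) - \frac{80652}{431395} = 24462 \left(- \frac{1}{70333}\right) - \frac{80652}{431395} = - \frac{24462}{70333} - \frac{80652}{431395} = - \frac{16225281606}{30341304535}$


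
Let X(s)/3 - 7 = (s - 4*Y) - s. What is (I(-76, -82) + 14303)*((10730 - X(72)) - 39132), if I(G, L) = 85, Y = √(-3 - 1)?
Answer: -408950124 + 345312*I ≈ -4.0895e+8 + 3.4531e+5*I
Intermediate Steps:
Y = 2*I (Y = √(-4) = 2*I ≈ 2.0*I)
X(s) = 21 - 24*I (X(s) = 21 + 3*((s - 8*I) - s) = 21 + 3*(-8*I) = 21 - 24*I)
(I(-76, -82) + 14303)*((10730 - X(72)) - 39132) = (85 + 14303)*((10730 - (21 - 24*I)) - 39132) = 14388*((10730 + (-21 + 24*I)) - 39132) = 14388*((10709 + 24*I) - 39132) = 14388*(-28423 + 24*I) = -408950124 + 345312*I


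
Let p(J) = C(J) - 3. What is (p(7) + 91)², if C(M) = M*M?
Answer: 18769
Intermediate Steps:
C(M) = M²
p(J) = -3 + J² (p(J) = J² - 3 = -3 + J²)
(p(7) + 91)² = ((-3 + 7²) + 91)² = ((-3 + 49) + 91)² = (46 + 91)² = 137² = 18769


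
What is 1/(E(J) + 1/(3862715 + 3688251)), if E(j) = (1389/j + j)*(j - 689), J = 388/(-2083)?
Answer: 6355983843454156/32665554869317377139091 ≈ 1.9458e-7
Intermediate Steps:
J = -388/2083 (J = 388*(-1/2083) = -388/2083 ≈ -0.18627)
E(j) = (-689 + j)*(j + 1389/j) (E(j) = (j + 1389/j)*(-689 + j) = (-689 + j)*(j + 1389/j))
1/(E(J) + 1/(3862715 + 3688251)) = 1/((1389 + (-388/2083)² - 957021/(-388/2083) - 689*(-388/2083)) + 1/(3862715 + 3688251)) = 1/((1389 + 150544/4338889 - 957021*(-2083/388) + 267332/2083) + 1/7550966) = 1/((1389 + 150544/4338889 + 1993474743/388 + 267332/2083) + 1/7550966) = 1/(8652020117509875/1683488932 + 1/7550966) = 1/(32665554869317377139091/6355983843454156) = 6355983843454156/32665554869317377139091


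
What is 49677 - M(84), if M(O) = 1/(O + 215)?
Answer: 14853422/299 ≈ 49677.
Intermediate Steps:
M(O) = 1/(215 + O)
49677 - M(84) = 49677 - 1/(215 + 84) = 49677 - 1/299 = 14853422/299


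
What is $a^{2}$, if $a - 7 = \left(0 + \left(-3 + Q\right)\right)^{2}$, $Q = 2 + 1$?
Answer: $49$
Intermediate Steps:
$Q = 3$
$a = 7$ ($a = 7 + \left(0 + \left(-3 + 3\right)\right)^{2} = 7 + \left(0 + 0\right)^{2} = 7 + 0^{2} = 7 + 0 = 7$)
$a^{2} = 7^{2} = 49$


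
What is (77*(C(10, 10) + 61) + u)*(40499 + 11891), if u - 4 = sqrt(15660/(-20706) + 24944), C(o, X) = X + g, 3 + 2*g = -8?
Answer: 264438525 + 52390*sqrt(353221274)/119 ≈ 2.7271e+8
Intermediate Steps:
g = -11/2 (g = -3/2 + (1/2)*(-8) = -3/2 - 4 = -11/2 ≈ -5.5000)
C(o, X) = -11/2 + X (C(o, X) = X - 11/2 = -11/2 + X)
u = 4 + sqrt(353221274)/119 (u = 4 + sqrt(15660/(-20706) + 24944) = 4 + sqrt(15660*(-1/20706) + 24944) = 4 + sqrt(-90/119 + 24944) = 4 + sqrt(2968246/119) = 4 + sqrt(353221274)/119 ≈ 161.93)
(77*(C(10, 10) + 61) + u)*(40499 + 11891) = (77*((-11/2 + 10) + 61) + (4 + sqrt(353221274)/119))*(40499 + 11891) = (77*(9/2 + 61) + (4 + sqrt(353221274)/119))*52390 = (77*(131/2) + (4 + sqrt(353221274)/119))*52390 = (10087/2 + (4 + sqrt(353221274)/119))*52390 = (10095/2 + sqrt(353221274)/119)*52390 = 264438525 + 52390*sqrt(353221274)/119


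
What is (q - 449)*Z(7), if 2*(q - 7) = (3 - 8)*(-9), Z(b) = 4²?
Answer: -6712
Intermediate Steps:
Z(b) = 16
q = 59/2 (q = 7 + ((3 - 8)*(-9))/2 = 7 + (-5*(-9))/2 = 7 + (½)*45 = 7 + 45/2 = 59/2 ≈ 29.500)
(q - 449)*Z(7) = (59/2 - 449)*16 = -839/2*16 = -6712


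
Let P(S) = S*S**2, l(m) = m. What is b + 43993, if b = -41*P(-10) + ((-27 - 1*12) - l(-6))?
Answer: 84960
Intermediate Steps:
P(S) = S**3
b = 40967 (b = -41*(-10)**3 + ((-27 - 1*12) - 1*(-6)) = -41*(-1000) + ((-27 - 12) + 6) = 41000 + (-39 + 6) = 41000 - 33 = 40967)
b + 43993 = 40967 + 43993 = 84960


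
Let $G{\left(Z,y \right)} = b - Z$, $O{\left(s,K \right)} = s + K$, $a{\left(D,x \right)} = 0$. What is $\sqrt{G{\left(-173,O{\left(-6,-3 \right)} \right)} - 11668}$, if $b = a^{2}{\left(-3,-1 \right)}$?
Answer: $11 i \sqrt{95} \approx 107.21 i$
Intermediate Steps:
$O{\left(s,K \right)} = K + s$
$b = 0$ ($b = 0^{2} = 0$)
$G{\left(Z,y \right)} = - Z$ ($G{\left(Z,y \right)} = 0 - Z = - Z$)
$\sqrt{G{\left(-173,O{\left(-6,-3 \right)} \right)} - 11668} = \sqrt{\left(-1\right) \left(-173\right) - 11668} = \sqrt{173 - 11668} = \sqrt{-11495} = 11 i \sqrt{95}$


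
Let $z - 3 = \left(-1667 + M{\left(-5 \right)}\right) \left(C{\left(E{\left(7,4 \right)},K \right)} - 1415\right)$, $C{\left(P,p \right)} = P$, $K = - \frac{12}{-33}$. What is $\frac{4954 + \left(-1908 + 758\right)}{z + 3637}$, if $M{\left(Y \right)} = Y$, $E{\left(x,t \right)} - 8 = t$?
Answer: $\frac{317}{195788} \approx 0.0016191$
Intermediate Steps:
$K = \frac{4}{11}$ ($K = \left(-12\right) \left(- \frac{1}{33}\right) = \frac{4}{11} \approx 0.36364$)
$E{\left(x,t \right)} = 8 + t$
$z = 2345819$ ($z = 3 + \left(-1667 - 5\right) \left(\left(8 + 4\right) - 1415\right) = 3 - 1672 \left(12 - 1415\right) = 3 - -2345816 = 3 + 2345816 = 2345819$)
$\frac{4954 + \left(-1908 + 758\right)}{z + 3637} = \frac{4954 + \left(-1908 + 758\right)}{2345819 + 3637} = \frac{4954 - 1150}{2349456} = 3804 \cdot \frac{1}{2349456} = \frac{317}{195788}$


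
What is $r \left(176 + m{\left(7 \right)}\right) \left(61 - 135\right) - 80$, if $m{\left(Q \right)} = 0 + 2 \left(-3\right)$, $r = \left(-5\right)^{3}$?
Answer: $1572420$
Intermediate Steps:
$r = -125$
$m{\left(Q \right)} = -6$ ($m{\left(Q \right)} = 0 - 6 = -6$)
$r \left(176 + m{\left(7 \right)}\right) \left(61 - 135\right) - 80 = - 125 \left(176 - 6\right) \left(61 - 135\right) - 80 = - 125 \cdot 170 \left(-74\right) - 80 = \left(-125\right) \left(-12580\right) - 80 = 1572500 - 80 = 1572420$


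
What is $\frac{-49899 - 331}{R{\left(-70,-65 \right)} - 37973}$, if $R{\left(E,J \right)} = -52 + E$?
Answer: $\frac{10046}{7619} \approx 1.3185$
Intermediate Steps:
$\frac{-49899 - 331}{R{\left(-70,-65 \right)} - 37973} = \frac{-49899 - 331}{\left(-52 - 70\right) - 37973} = - \frac{50230}{-122 - 37973} = - \frac{50230}{-38095} = \left(-50230\right) \left(- \frac{1}{38095}\right) = \frac{10046}{7619}$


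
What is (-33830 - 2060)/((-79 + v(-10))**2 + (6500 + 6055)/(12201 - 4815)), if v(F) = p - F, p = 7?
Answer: -88361180/9468113 ≈ -9.3325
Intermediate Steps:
v(F) = 7 - F
(-33830 - 2060)/((-79 + v(-10))**2 + (6500 + 6055)/(12201 - 4815)) = (-33830 - 2060)/((-79 + (7 - 1*(-10)))**2 + (6500 + 6055)/(12201 - 4815)) = -35890/((-79 + (7 + 10))**2 + 12555/7386) = -35890/((-79 + 17)**2 + 12555*(1/7386)) = -35890/((-62)**2 + 4185/2462) = -35890/(3844 + 4185/2462) = -35890/9468113/2462 = -35890*2462/9468113 = -88361180/9468113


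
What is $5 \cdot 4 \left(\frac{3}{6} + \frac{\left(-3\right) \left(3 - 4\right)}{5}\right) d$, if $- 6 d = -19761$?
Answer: $72457$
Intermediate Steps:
$d = \frac{6587}{2}$ ($d = \left(- \frac{1}{6}\right) \left(-19761\right) = \frac{6587}{2} \approx 3293.5$)
$5 \cdot 4 \left(\frac{3}{6} + \frac{\left(-3\right) \left(3 - 4\right)}{5}\right) d = 5 \cdot 4 \left(\frac{3}{6} + \frac{\left(-3\right) \left(3 - 4\right)}{5}\right) \frac{6587}{2} = 20 \left(3 \cdot \frac{1}{6} + \left(-3\right) \left(-1\right) \frac{1}{5}\right) \frac{6587}{2} = 20 \left(\frac{1}{2} + 3 \cdot \frac{1}{5}\right) \frac{6587}{2} = 20 \left(\frac{1}{2} + \frac{3}{5}\right) \frac{6587}{2} = 20 \cdot \frac{11}{10} \cdot \frac{6587}{2} = 22 \cdot \frac{6587}{2} = 72457$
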